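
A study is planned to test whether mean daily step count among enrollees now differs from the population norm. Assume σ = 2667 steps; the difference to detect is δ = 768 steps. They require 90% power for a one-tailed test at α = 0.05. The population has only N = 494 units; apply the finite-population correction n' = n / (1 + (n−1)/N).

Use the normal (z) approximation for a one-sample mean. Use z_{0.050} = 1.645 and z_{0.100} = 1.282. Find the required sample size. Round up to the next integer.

n = (z_α + z_β)² · σ² / δ²
  = (1.645 + 1.282)² · 2667² / 768²
  = 8.5673 · 7112889 / 589824
  = 103.32
Finite-population correction (N = 494): 103.32 / (1 + (103.32 − 1)/494) = 85.59.
Round up → n = 86.

n = 86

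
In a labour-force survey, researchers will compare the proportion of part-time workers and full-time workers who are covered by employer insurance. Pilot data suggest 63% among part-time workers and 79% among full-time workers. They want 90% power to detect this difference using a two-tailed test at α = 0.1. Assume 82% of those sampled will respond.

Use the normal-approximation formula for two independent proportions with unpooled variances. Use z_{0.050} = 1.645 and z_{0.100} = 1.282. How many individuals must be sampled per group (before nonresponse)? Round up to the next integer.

n = 163 per group

n = (z_{α/2} + z_β)² · [p₁(1−p₁) + p₂(1−p₂)] / (p₁ − p₂)²
  = (1.645 + 1.282)² · (0.63·0.37 + 0.79·0.21) / (-0.16)²
  = (2.927)² · (0.2331 + 0.1659) / 0.0256
  = 8.5673 · 0.3990 / 0.0256
  = 133.53
Adjust for 82% response: 133.53 / 0.82 = 162.84.
Round up → n = 163 per group.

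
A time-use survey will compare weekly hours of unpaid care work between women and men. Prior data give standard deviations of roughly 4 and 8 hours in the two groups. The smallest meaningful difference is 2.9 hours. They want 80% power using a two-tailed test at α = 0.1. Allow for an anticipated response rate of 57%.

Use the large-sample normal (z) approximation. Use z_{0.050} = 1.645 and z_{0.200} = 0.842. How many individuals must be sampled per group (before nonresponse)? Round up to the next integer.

n = (z_{α/2} + z_β)² · (σ₁² + σ₂²) / δ²
  = (1.645 + 0.842)² · (4² + 8² = 80) / 2.9²
  = 6.1852 · 80 / 8.41
  = 58.84
Adjust for 57% response: 58.84 / 0.57 = 103.22.
Round up → n = 104 per group.

n = 104 per group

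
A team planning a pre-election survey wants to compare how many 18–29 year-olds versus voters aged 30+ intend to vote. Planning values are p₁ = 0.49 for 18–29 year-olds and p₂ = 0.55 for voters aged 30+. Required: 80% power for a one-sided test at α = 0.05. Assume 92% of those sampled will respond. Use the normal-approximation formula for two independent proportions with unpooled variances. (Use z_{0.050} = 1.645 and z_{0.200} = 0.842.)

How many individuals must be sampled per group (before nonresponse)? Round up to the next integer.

n = (z_α + z_β)² · [p₁(1−p₁) + p₂(1−p₂)] / (p₁ − p₂)²
  = (1.645 + 0.842)² · (0.49·0.51 + 0.55·0.45) / (-0.06)²
  = (2.487)² · (0.2499 + 0.2475) / 0.0036
  = 6.1852 · 0.4974 / 0.0036
  = 854.58
Adjust for 92% response: 854.58 / 0.92 = 928.90.
Round up → n = 929 per group.

n = 929 per group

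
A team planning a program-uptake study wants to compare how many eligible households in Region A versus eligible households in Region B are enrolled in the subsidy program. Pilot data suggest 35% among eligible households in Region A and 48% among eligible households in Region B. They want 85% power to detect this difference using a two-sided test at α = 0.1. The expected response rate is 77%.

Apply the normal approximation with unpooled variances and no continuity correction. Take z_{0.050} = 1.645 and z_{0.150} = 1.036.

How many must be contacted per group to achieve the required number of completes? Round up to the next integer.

n = 264 per group

n = (z_{α/2} + z_β)² · [p₁(1−p₁) + p₂(1−p₂)] / (p₁ − p₂)²
  = (1.645 + 1.036)² · (0.35·0.65 + 0.48·0.52) / (-0.13)²
  = (2.681)² · (0.2275 + 0.2496) / 0.0169
  = 7.1878 · 0.4771 / 0.0169
  = 202.92
Adjust for 77% response: 202.92 / 0.77 = 263.53.
Round up → n = 264 per group.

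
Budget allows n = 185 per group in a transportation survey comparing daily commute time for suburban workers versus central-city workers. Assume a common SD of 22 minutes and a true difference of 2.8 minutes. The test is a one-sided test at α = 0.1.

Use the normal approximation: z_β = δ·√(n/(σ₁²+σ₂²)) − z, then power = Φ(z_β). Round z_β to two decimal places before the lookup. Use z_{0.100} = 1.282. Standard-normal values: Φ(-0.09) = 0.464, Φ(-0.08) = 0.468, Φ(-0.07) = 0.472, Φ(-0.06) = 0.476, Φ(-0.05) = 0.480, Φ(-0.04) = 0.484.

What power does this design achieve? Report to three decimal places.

Power ≈ 0.476

z_β = δ·√(n/(σ₁²+σ₂²)) − z_α
    = 2.8 · √(185/968) − 1.282
    = 2.8 · 0.43717 − 1.282
    = 1.2241 − 1.282 = -0.0579 → -0.06
Power = Φ(-0.06) = 0.476.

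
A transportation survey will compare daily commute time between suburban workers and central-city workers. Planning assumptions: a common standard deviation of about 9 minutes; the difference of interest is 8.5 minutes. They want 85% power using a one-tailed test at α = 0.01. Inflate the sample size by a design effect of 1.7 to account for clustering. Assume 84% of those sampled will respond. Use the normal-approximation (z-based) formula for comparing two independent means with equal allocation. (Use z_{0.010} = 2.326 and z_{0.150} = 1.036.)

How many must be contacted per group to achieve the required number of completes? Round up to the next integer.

n = 52 per group

n = (z_α + z_β)² · (σ₁² + σ₂²) / δ²
  = (2.326 + 1.036)² · (2·9² = 162) / 8.5²
  = 11.3030 · 162 / 72.25
  = 25.34
Design effect: 1.7 × 25.34 = 43.08.
Adjust for 84% response: 43.08 / 0.84 = 51.29.
Round up → n = 52 per group.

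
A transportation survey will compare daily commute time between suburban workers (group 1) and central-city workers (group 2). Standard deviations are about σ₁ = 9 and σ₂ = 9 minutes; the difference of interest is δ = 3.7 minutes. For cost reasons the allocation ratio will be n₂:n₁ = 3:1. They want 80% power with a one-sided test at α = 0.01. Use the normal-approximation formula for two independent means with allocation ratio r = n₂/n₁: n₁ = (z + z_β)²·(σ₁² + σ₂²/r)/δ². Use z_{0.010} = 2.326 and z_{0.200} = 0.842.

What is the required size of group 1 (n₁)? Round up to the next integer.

n₁ = 80

n₁ = (z_α + z_β)² · (σ₁² + σ₂²/r) / δ²
   = (2.326 + 0.842)² · (9² + 9²/3) / 3.7²
   = 10.0362 · (81 + 27) / 13.69
   = 10.0362 · 108 / 13.69
   = 79.18
Round up → n₁ = 80; n₂ = r·n₁ = 3 × 80 = 240.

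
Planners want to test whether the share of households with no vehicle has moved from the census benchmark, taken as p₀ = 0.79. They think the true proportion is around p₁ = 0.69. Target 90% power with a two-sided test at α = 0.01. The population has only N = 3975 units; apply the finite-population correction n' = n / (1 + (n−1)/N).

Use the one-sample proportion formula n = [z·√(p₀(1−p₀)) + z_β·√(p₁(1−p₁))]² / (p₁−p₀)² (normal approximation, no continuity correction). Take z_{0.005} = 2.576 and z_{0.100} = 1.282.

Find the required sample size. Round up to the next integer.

n = [z_{α/2}·√(p₀q₀) + z_β·√(p₁q₁)]² / (p₁ − p₀)²
  = [2.576·√(0.79·0.21) + 1.282·√(0.69·0.31)]² / (-0.10)²
  = [2.576·0.4073 + 1.282·0.4625]² / 0.0100
  = [1.6421]² / 0.0100
  = 269.66
Finite-population correction (N = 3975): 269.66 / (1 + (269.66 − 1)/3975) = 252.59.
Round up → n = 253.

n = 253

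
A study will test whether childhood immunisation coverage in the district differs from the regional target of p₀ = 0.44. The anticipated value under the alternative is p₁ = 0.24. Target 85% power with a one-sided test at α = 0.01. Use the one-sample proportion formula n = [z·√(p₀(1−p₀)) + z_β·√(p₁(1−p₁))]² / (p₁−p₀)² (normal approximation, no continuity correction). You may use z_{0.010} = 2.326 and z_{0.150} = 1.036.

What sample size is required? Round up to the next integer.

n = [z_α·√(p₀q₀) + z_β·√(p₁q₁)]² / (p₁ − p₀)²
  = [2.326·√(0.44·0.56) + 1.036·√(0.24·0.76)]² / (-0.20)²
  = [2.326·0.4964 + 1.036·0.4271]² / 0.0400
  = [1.5971]² / 0.0400
  = 63.76
Round up → n = 64.

n = 64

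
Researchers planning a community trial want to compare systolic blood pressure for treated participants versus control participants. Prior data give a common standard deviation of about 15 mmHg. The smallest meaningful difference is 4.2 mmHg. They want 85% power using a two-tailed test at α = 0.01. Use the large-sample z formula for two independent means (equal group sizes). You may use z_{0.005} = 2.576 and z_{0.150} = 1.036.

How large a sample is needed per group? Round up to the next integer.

n = (z_{α/2} + z_β)² · (σ₁² + σ₂²) / δ²
  = (2.576 + 1.036)² · (2·15² = 450) / 4.2²
  = 13.0465 · 450 / 17.64
  = 332.82
Round up → n = 333 per group.

n = 333 per group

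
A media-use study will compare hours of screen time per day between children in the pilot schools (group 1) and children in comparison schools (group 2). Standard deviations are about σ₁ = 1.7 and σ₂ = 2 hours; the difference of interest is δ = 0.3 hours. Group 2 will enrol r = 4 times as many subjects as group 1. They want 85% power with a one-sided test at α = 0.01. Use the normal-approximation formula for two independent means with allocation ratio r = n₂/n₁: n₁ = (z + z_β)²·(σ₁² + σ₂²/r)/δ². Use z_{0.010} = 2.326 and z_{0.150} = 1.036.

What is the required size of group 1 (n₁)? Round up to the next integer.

n₁ = (z_α + z_β)² · (σ₁² + σ₂²/r) / δ²
   = (2.326 + 1.036)² · (1.7² + 2²/4) / 0.3²
   = 11.3030 · (2.89 + 1) / 0.09
   = 11.3030 · 3.89 / 0.09
   = 488.54
Round up → n₁ = 489; n₂ = r·n₁ = 4 × 489 = 1956.

n₁ = 489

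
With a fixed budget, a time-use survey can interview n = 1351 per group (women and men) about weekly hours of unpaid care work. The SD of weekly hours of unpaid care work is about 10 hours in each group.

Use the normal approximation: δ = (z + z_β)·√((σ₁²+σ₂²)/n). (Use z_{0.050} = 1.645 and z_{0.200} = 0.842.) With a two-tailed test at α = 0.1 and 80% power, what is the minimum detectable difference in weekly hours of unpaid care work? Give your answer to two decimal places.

Minimum detectable difference ≈ 0.96 hours

δ = (z_{α/2} + z_β) · √((σ₁²+σ₂²)/n)
  = (1.645 + 0.842) · √(200/1351)
  = 2.487 · √0.14804
  = 2.487 · 0.3848
  = 0.9569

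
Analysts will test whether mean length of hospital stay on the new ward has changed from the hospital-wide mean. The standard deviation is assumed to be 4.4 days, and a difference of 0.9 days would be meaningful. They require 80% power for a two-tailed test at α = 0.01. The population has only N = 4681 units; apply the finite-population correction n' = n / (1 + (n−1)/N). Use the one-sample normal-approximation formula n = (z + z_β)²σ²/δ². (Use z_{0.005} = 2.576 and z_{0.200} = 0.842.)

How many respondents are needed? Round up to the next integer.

n = (z_{α/2} + z_β)² · σ² / δ²
  = (2.576 + 0.842)² · 4.4² / 0.9²
  = 11.6827 · 19.36 / 0.81
  = 279.23
Finite-population correction (N = 4681): 279.23 / (1 + (279.23 − 1)/4681) = 263.57.
Round up → n = 264.

n = 264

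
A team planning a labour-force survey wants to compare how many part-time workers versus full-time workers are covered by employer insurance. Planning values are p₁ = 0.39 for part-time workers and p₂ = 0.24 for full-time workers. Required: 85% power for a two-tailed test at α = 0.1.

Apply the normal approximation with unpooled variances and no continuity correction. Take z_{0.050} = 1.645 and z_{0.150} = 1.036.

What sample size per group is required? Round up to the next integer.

n = 135 per group

n = (z_{α/2} + z_β)² · [p₁(1−p₁) + p₂(1−p₂)] / (p₁ − p₂)²
  = (1.645 + 1.036)² · (0.39·0.61 + 0.24·0.76) / (0.15)²
  = (2.681)² · (0.2379 + 0.1824) / 0.0225
  = 7.1878 · 0.4203 / 0.0225
  = 134.27
Round up → n = 135 per group.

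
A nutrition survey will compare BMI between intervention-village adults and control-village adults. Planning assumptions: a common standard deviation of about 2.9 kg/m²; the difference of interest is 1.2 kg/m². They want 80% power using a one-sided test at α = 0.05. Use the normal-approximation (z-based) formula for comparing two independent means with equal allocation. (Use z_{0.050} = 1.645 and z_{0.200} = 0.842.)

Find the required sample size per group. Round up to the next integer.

n = 73 per group

n = (z_α + z_β)² · (σ₁² + σ₂²) / δ²
  = (1.645 + 0.842)² · (2·2.9² = 16.82) / 1.2²
  = 6.1852 · 16.82 / 1.44
  = 72.25
Round up → n = 73 per group.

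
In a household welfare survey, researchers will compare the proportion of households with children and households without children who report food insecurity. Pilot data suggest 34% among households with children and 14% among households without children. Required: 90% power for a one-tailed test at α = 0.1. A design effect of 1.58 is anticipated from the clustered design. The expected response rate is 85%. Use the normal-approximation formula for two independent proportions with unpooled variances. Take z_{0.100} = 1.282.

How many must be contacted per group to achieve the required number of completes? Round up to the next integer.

n = (z_α + z_β)² · [p₁(1−p₁) + p₂(1−p₂)] / (p₁ − p₂)²
  = (1.282 + 1.282)² · (0.34·0.66 + 0.14·0.86) / (0.20)²
  = (2.564)² · (0.2244 + 0.1204) / 0.0400
  = 6.5741 · 0.3448 / 0.0400
  = 56.67
Design effect: 1.58 × 56.67 = 89.54.
Adjust for 85% response: 89.54 / 0.85 = 105.34.
Round up → n = 106 per group.

n = 106 per group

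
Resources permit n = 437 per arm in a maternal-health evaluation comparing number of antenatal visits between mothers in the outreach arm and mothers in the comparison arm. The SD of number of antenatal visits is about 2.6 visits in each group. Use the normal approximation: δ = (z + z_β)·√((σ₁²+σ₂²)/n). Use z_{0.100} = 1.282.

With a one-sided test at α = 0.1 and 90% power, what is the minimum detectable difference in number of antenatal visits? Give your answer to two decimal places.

δ = (z_α + z_β) · √((σ₁²+σ₂²)/n)
  = (1.282 + 1.282) · √(13.52/437)
  = 2.564 · √0.03094
  = 2.564 · 0.1759
  = 0.4510

Minimum detectable difference ≈ 0.45 visits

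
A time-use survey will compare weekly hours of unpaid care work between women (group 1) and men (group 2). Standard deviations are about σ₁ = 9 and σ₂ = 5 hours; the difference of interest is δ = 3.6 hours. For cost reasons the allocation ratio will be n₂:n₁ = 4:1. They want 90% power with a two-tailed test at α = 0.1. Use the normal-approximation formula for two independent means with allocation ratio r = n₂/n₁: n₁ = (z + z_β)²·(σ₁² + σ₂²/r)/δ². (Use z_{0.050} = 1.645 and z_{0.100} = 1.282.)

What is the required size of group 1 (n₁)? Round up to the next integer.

n₁ = (z_{α/2} + z_β)² · (σ₁² + σ₂²/r) / δ²
   = (1.645 + 1.282)² · (9² + 5²/4) / 3.6²
   = 8.5673 · (81 + 6.25) / 12.96
   = 8.5673 · 87.25 / 12.96
   = 57.68
Round up → n₁ = 58; n₂ = r·n₁ = 4 × 58 = 232.

n₁ = 58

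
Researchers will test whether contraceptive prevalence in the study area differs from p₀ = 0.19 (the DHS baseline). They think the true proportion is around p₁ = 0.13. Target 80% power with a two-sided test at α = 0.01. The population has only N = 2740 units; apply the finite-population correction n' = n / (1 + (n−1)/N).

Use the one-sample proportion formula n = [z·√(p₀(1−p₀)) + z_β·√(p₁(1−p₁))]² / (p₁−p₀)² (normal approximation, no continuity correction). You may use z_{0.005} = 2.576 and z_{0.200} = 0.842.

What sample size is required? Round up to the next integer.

n = [z_{α/2}·√(p₀q₀) + z_β·√(p₁q₁)]² / (p₁ − p₀)²
  = [2.576·√(0.19·0.81) + 0.842·√(0.13·0.87)]² / (-0.06)²
  = [2.576·0.3923 + 0.842·0.3363]² / 0.0036
  = [1.2937]² / 0.0036
  = 464.93
Finite-population correction (N = 2740): 464.93 / (1 + (464.93 − 1)/2740) = 397.61.
Round up → n = 398.

n = 398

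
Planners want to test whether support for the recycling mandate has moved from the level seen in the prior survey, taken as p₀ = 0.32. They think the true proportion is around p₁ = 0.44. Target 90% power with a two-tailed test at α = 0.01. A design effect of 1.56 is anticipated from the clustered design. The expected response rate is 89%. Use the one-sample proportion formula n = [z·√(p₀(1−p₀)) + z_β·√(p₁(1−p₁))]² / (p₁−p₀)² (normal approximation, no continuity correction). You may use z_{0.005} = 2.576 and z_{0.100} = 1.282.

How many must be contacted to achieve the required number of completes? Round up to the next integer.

n = 412

n = [z_{α/2}·√(p₀q₀) + z_β·√(p₁q₁)]² / (p₁ − p₀)²
  = [2.576·√(0.32·0.68) + 1.282·√(0.44·0.56)]² / (0.12)²
  = [2.576·0.4665 + 1.282·0.4964]² / 0.0144
  = [1.8380]² / 0.0144
  = 234.60
Design effect: 1.56 × 234.60 = 365.98.
Adjust for 89% response: 365.98 / 0.89 = 411.21.
Round up → n = 412.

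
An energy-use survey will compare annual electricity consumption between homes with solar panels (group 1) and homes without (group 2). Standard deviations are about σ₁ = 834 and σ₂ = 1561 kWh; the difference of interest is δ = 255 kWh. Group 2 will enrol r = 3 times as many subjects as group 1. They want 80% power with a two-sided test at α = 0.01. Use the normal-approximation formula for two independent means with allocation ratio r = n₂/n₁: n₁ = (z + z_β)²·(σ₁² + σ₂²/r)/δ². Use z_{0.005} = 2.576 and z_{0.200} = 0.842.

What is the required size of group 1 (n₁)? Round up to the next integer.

n₁ = 271

n₁ = (z_{α/2} + z_β)² · (σ₁² + σ₂²/r) / δ²
   = (2.576 + 0.842)² · (834² + 1561²/3) / 255²
   = 11.6827 · (695556 + 812240.3) / 65025
   = 11.6827 · 1507796.3 / 65025
   = 270.90
Round up → n₁ = 271; n₂ = r·n₁ = 3 × 271 = 813.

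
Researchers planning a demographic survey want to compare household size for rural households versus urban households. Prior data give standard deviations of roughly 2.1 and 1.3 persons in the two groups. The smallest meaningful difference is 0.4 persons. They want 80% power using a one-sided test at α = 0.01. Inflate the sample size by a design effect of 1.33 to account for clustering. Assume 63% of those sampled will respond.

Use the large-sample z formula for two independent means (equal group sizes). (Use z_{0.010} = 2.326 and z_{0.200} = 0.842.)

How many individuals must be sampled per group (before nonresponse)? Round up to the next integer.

n = (z_α + z_β)² · (σ₁² + σ₂²) / δ²
  = (2.326 + 0.842)² · (2.1² + 1.3² = 6.1) / 0.4²
  = 10.0362 · 6.1 / 0.16
  = 382.63
Design effect: 1.33 × 382.63 = 508.90.
Adjust for 63% response: 508.90 / 0.63 = 807.78.
Round up → n = 808 per group.

n = 808 per group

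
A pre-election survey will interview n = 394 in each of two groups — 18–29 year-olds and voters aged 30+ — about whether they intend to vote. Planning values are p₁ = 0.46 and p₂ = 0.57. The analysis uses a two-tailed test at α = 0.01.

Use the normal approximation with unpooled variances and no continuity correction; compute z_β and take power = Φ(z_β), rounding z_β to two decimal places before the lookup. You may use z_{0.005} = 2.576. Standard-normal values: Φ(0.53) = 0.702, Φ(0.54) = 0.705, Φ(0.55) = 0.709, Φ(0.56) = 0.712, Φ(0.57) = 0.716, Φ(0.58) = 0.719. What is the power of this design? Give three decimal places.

Power ≈ 0.702

z_β = |p₁−p₂|·√(n/[p₁q₁+p₂q₂]) − z_{α/2}
    = 0.11 · √(394/0.4935) − 2.576
    = 0.11 · 28.2556 − 2.576
    = 3.1081 − 2.576 = 0.5321 → 0.53
Power = Φ(0.53) = 0.702.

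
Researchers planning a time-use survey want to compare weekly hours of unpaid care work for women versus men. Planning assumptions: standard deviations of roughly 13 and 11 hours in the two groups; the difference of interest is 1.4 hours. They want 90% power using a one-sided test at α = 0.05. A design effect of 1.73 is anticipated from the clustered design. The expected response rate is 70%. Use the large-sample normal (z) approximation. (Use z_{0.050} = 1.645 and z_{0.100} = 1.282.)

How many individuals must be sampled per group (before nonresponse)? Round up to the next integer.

n = (z_α + z_β)² · (σ₁² + σ₂²) / δ²
  = (1.645 + 1.282)² · (13² + 11² = 290) / 1.4²
  = 8.5673 · 290 / 1.96
  = 1267.62
Design effect: 1.73 × 1267.62 = 2192.97.
Adjust for 70% response: 2192.97 / 0.70 = 3132.82.
Round up → n = 3133 per group.

n = 3133 per group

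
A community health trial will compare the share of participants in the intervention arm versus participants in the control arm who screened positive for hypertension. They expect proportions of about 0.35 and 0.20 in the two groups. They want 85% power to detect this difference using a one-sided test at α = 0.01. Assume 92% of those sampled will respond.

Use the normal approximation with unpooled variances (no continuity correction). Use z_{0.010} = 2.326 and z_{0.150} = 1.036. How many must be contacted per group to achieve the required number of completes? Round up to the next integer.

n = 212 per group

n = (z_α + z_β)² · [p₁(1−p₁) + p₂(1−p₂)] / (p₁ − p₂)²
  = (2.326 + 1.036)² · (0.35·0.65 + 0.20·0.80) / (0.15)²
  = (3.362)² · (0.2275 + 0.1600) / 0.0225
  = 11.3030 · 0.3875 / 0.0225
  = 194.66
Adjust for 92% response: 194.66 / 0.92 = 211.59.
Round up → n = 212 per group.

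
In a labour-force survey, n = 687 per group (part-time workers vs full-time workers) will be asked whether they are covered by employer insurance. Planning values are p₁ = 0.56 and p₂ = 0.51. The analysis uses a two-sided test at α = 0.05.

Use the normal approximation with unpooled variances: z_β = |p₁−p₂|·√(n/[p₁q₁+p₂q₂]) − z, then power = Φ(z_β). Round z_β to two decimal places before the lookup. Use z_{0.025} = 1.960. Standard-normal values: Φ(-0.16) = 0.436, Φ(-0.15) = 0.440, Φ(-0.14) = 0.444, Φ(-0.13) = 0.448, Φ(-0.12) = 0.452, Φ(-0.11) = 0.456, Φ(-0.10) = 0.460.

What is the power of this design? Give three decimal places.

Power ≈ 0.460

z_β = |p₁−p₂|·√(n/[p₁q₁+p₂q₂]) − z_{α/2}
    = 0.05 · √(687/0.4963) − 1.960
    = 0.05 · 37.2054 − 1.960
    = 1.8603 − 1.960 = -0.0997 → -0.10
Power = Φ(-0.10) = 0.460.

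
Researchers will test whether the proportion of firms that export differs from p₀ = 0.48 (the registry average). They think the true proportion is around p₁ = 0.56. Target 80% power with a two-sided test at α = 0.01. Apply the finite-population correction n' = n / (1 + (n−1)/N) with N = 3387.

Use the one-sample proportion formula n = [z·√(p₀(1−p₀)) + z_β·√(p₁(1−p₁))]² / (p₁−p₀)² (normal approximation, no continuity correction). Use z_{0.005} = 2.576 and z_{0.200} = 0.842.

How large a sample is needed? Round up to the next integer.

n = [z_{α/2}·√(p₀q₀) + z_β·√(p₁q₁)]² / (p₁ − p₀)²
  = [2.576·√(0.48·0.52) + 0.842·√(0.56·0.44)]² / (0.08)²
  = [2.576·0.4996 + 0.842·0.4964]² / 0.0064
  = [1.7049]² / 0.0064
  = 454.18
Finite-population correction (N = 3387): 454.18 / (1 + (454.18 − 1)/3387) = 400.59.
Round up → n = 401.

n = 401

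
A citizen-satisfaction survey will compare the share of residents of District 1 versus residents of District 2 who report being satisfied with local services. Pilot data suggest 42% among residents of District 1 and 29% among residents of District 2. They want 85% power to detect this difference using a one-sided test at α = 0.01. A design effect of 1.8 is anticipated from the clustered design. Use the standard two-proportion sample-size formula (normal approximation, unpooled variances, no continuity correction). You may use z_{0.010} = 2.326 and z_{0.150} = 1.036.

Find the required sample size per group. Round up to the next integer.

n = (z_α + z_β)² · [p₁(1−p₁) + p₂(1−p₂)] / (p₁ − p₂)²
  = (2.326 + 1.036)² · (0.42·0.58 + 0.29·0.71) / (0.13)²
  = (3.362)² · (0.2436 + 0.2059) / 0.0169
  = 11.3030 · 0.4495 / 0.0169
  = 300.63
Design effect: 1.8 × 300.63 = 541.14.
Round up → n = 542 per group.

n = 542 per group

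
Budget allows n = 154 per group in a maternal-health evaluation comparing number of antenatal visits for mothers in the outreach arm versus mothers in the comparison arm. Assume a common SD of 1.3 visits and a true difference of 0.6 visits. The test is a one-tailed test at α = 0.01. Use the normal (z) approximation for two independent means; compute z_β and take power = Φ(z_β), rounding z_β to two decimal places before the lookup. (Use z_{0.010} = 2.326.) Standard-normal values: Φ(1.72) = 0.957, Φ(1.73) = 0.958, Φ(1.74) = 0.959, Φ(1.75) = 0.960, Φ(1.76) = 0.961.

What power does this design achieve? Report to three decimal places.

Power ≈ 0.957

z_β = δ·√(n/(σ₁²+σ₂²)) − z_α
    = 0.6 · √(154/3.38) − 2.326
    = 0.6 · 6.74997 − 2.326
    = 4.0500 − 2.326 = 1.7240 → 1.72
Power = Φ(1.72) = 0.957.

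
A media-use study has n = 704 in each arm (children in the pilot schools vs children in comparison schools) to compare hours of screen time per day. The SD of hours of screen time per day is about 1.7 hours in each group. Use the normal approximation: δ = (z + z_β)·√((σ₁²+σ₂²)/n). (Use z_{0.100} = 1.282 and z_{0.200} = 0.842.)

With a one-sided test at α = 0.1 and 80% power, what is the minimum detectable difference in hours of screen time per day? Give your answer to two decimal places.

δ = (z_α + z_β) · √((σ₁²+σ₂²)/n)
  = (1.282 + 0.842) · √(5.78/704)
  = 2.124 · √0.00821
  = 2.124 · 0.0906
  = 0.1925

Minimum detectable difference ≈ 0.19 hours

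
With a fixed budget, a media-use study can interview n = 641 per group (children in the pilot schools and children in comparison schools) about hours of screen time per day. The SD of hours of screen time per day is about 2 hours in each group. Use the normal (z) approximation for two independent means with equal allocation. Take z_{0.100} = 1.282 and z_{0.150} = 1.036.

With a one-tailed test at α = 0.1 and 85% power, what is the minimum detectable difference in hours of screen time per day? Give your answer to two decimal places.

Minimum detectable difference ≈ 0.26 hours

δ = (z_α + z_β) · √((σ₁²+σ₂²)/n)
  = (1.282 + 1.036) · √(8/641)
  = 2.318 · √0.01248
  = 2.318 · 0.1117
  = 0.2590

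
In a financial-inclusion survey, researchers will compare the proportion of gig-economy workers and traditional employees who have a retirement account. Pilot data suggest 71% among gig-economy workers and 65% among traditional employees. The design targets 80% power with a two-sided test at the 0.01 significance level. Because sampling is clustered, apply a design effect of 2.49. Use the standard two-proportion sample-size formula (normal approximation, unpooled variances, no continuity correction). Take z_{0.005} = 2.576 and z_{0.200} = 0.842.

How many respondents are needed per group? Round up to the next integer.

n = (z_{α/2} + z_β)² · [p₁(1−p₁) + p₂(1−p₂)] / (p₁ − p₂)²
  = (2.576 + 0.842)² · (0.71·0.29 + 0.65·0.35) / (0.06)²
  = (3.418)² · (0.2059 + 0.2275) / 0.0036
  = 11.6827 · 0.4334 / 0.0036
  = 1406.47
Design effect: 2.49 × 1406.47 = 3502.11.
Round up → n = 3503 per group.

n = 3503 per group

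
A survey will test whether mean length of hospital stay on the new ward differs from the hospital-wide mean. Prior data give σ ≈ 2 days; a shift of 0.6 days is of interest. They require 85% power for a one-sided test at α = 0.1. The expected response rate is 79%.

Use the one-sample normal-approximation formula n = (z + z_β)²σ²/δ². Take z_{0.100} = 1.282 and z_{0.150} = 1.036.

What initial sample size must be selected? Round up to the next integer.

n = 76

n = (z_α + z_β)² · σ² / δ²
  = (1.282 + 1.036)² · 2² / 0.6²
  = 5.3731 · 4 / 0.36
  = 59.70
Adjust for 79% response: 59.70 / 0.79 = 75.57.
Round up → n = 76.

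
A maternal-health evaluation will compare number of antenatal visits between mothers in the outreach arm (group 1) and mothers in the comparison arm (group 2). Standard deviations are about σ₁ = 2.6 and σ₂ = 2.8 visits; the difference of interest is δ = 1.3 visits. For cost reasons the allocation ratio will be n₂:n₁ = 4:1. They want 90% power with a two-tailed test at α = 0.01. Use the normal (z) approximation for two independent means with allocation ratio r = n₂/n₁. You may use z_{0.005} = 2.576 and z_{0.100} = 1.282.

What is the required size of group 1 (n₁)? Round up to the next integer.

n₁ = 77

n₁ = (z_{α/2} + z_β)² · (σ₁² + σ₂²/r) / δ²
   = (2.576 + 1.282)² · (2.6² + 2.8²/4) / 1.3²
   = 14.8842 · (6.76 + 1.96) / 1.69
   = 14.8842 · 8.72 / 1.69
   = 76.80
Round up → n₁ = 77; n₂ = r·n₁ = 4 × 77 = 308.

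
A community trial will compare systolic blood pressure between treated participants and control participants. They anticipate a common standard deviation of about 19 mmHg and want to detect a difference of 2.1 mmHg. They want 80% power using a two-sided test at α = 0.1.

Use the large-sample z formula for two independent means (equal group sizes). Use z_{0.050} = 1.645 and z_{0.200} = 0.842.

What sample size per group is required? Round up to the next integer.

n = 1013 per group

n = (z_{α/2} + z_β)² · (σ₁² + σ₂²) / δ²
  = (1.645 + 0.842)² · (2·19² = 722) / 2.1²
  = 6.1852 · 722 / 4.41
  = 1012.63
Round up → n = 1013 per group.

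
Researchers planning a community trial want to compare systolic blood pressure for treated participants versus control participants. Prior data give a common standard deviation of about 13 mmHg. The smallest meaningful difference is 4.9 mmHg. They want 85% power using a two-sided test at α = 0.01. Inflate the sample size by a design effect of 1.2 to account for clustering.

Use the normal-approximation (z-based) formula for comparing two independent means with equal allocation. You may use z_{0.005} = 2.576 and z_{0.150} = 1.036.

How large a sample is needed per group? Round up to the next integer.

n = 221 per group

n = (z_{α/2} + z_β)² · (σ₁² + σ₂²) / δ²
  = (2.576 + 1.036)² · (2·13² = 338) / 4.9²
  = 13.0465 · 338 / 24.01
  = 183.66
Design effect: 1.2 × 183.66 = 220.39.
Round up → n = 221 per group.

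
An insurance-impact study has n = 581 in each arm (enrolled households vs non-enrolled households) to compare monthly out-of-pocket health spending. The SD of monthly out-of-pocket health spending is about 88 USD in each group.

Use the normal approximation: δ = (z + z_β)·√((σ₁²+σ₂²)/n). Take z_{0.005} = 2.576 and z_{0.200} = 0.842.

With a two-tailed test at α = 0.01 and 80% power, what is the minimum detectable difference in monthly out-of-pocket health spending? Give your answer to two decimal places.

δ = (z_{α/2} + z_β) · √((σ₁²+σ₂²)/n)
  = (2.576 + 0.842) · √(15488/581)
  = 3.418 · √26.6575
  = 3.418 · 5.1631
  = 17.6474

Minimum detectable difference ≈ 17.65 USD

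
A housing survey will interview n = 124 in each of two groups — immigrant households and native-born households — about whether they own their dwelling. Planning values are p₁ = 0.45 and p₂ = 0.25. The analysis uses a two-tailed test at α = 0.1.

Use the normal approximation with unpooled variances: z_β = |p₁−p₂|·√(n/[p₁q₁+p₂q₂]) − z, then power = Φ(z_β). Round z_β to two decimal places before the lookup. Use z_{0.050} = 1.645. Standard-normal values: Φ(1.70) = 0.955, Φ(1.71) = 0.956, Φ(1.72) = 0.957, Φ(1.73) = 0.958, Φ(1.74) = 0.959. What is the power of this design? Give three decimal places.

Power ≈ 0.958

z_β = |p₁−p₂|·√(n/[p₁q₁+p₂q₂]) − z_{α/2}
    = 0.20 · √(124/0.4350) − 1.645
    = 0.20 · 16.8836 − 1.645
    = 3.3767 − 1.645 = 1.7317 → 1.73
Power = Φ(1.73) = 0.958.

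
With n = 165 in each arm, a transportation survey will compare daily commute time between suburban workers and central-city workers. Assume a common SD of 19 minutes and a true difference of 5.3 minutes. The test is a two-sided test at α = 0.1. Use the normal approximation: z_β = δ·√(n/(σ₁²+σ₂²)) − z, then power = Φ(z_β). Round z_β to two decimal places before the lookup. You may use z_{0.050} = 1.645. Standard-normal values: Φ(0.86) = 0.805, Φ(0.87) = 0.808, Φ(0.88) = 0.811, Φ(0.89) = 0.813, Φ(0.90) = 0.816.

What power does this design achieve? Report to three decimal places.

z_β = δ·√(n/(σ₁²+σ₂²)) − z_{α/2}
    = 5.3 · √(165/722) − 1.645
    = 5.3 · 0.47805 − 1.645
    = 2.5337 − 1.645 = 0.8887 → 0.89
Power = Φ(0.89) = 0.813.

Power ≈ 0.813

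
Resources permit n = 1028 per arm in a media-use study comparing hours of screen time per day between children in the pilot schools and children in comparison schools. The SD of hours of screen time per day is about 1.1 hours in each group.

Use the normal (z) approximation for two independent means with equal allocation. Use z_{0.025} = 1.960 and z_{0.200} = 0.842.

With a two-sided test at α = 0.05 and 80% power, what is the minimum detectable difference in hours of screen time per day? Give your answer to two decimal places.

δ = (z_{α/2} + z_β) · √((σ₁²+σ₂²)/n)
  = (1.960 + 0.842) · √(2.42/1028)
  = 2.802 · √0.00235
  = 2.802 · 0.0485
  = 0.1360

Minimum detectable difference ≈ 0.14 hours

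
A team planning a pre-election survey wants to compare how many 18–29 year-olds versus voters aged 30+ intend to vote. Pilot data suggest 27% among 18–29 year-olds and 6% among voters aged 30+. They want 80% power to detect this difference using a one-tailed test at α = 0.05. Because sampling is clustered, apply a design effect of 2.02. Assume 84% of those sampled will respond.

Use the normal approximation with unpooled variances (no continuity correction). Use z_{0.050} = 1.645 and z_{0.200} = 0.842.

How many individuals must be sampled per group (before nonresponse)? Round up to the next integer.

n = 86 per group

n = (z_α + z_β)² · [p₁(1−p₁) + p₂(1−p₂)] / (p₁ − p₂)²
  = (1.645 + 0.842)² · (0.27·0.73 + 0.06·0.94) / (0.21)²
  = (2.487)² · (0.1971 + 0.0564) / 0.0441
  = 6.1852 · 0.2535 / 0.0441
  = 35.55
Design effect: 2.02 × 35.55 = 71.82.
Adjust for 84% response: 71.82 / 0.84 = 85.50.
Round up → n = 86 per group.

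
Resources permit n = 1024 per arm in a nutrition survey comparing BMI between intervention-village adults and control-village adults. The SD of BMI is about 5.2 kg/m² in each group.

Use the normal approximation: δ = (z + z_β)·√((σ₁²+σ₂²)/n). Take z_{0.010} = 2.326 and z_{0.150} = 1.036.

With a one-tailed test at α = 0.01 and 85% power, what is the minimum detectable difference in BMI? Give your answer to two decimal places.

Minimum detectable difference ≈ 0.77 kg/m²

δ = (z_α + z_β) · √((σ₁²+σ₂²)/n)
  = (2.326 + 1.036) · √(54.08/1024)
  = 3.362 · √0.05281
  = 3.362 · 0.2298
  = 0.7726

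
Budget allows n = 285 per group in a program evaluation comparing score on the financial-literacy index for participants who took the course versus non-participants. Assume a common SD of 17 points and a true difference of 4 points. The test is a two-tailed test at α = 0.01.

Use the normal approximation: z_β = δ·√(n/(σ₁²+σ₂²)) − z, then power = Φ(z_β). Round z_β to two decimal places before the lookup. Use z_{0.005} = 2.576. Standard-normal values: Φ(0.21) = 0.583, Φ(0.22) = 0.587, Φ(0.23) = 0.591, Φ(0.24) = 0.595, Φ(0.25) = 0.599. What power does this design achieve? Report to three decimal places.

z_β = δ·√(n/(σ₁²+σ₂²)) − z_{α/2}
    = 4 · √(285/578) − 2.576
    = 4 · 0.70220 − 2.576
    = 2.8088 − 2.576 = 0.2328 → 0.23
Power = Φ(0.23) = 0.591.

Power ≈ 0.591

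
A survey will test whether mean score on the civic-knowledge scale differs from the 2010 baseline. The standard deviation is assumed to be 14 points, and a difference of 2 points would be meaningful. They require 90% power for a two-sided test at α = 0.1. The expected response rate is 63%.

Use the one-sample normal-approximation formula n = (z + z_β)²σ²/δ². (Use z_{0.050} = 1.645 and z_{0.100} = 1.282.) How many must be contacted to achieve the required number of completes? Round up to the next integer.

n = (z_{α/2} + z_β)² · σ² / δ²
  = (1.645 + 1.282)² · 14² / 2²
  = 8.5673 · 196 / 4
  = 419.80
Adjust for 63% response: 419.80 / 0.63 = 666.35.
Round up → n = 667.

n = 667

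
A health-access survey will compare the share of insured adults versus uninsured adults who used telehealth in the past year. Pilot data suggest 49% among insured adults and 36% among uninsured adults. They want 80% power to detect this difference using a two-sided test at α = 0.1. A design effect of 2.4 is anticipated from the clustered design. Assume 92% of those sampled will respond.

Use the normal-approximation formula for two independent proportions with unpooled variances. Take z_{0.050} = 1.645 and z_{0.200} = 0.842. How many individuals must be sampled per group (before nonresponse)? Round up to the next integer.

n = (z_{α/2} + z_β)² · [p₁(1−p₁) + p₂(1−p₂)] / (p₁ − p₂)²
  = (1.645 + 0.842)² · (0.49·0.51 + 0.36·0.64) / (0.13)²
  = (2.487)² · (0.2499 + 0.2304) / 0.0169
  = 6.1852 · 0.4803 / 0.0169
  = 175.78
Design effect: 2.4 × 175.78 = 421.88.
Adjust for 92% response: 421.88 / 0.92 = 458.56.
Round up → n = 459 per group.

n = 459 per group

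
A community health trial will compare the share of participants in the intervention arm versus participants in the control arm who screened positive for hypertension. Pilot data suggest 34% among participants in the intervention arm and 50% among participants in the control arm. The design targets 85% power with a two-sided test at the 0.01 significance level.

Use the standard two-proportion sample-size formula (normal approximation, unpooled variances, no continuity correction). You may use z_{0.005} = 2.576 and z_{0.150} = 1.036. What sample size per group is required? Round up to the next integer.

n = 242 per group

n = (z_{α/2} + z_β)² · [p₁(1−p₁) + p₂(1−p₂)] / (p₁ − p₂)²
  = (2.576 + 1.036)² · (0.34·0.66 + 0.50·0.50) / (-0.16)²
  = (3.612)² · (0.2244 + 0.2500) / 0.0256
  = 13.0465 · 0.4744 / 0.0256
  = 241.77
Round up → n = 242 per group.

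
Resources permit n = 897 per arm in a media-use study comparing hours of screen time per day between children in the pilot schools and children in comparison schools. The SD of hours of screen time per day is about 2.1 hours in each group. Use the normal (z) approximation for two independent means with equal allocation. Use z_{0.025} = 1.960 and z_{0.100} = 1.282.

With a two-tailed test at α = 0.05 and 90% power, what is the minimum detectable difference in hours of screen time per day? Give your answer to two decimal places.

δ = (z_{α/2} + z_β) · √((σ₁²+σ₂²)/n)
  = (1.960 + 1.282) · √(8.82/897)
  = 3.242 · √0.00983
  = 3.242 · 0.0992
  = 0.3215

Minimum detectable difference ≈ 0.32 hours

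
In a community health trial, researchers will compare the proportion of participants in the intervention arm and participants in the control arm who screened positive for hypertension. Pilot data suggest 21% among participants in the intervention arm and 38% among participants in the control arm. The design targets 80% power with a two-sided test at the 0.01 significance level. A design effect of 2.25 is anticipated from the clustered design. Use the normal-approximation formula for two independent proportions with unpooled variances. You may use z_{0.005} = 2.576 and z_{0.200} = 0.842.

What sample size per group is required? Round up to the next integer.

n = 366 per group

n = (z_{α/2} + z_β)² · [p₁(1−p₁) + p₂(1−p₂)] / (p₁ − p₂)²
  = (2.576 + 0.842)² · (0.21·0.79 + 0.38·0.62) / (-0.17)²
  = (3.418)² · (0.1659 + 0.2356) / 0.0289
  = 11.6827 · 0.4015 / 0.0289
  = 162.30
Design effect: 2.25 × 162.30 = 365.19.
Round up → n = 366 per group.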